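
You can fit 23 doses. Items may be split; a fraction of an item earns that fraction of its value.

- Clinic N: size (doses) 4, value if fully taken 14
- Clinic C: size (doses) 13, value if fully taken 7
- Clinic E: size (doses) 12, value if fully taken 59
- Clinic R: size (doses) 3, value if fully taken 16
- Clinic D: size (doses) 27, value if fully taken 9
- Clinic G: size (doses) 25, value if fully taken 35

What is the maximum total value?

Sort by value density: Clinic R 16/3≈5.33, Clinic E 59/12≈4.92, Clinic N 14/4≈3.5, Clinic G 35/25≈1.4, Clinic C 7/13≈0.538, Clinic D 9/27≈0.333.
Clinic R: take in full, 3 doses for value 16 — 20 left.
Clinic E: take in full, 12 doses for value 59 — 8 left.
Take all of Clinic N (4 doses, value 14) — 4 doses left.
Only 4 doses remain; take 4/25 of Clinic G for value 35×4/25 = 5.6.
Total value = 94.6.

94.6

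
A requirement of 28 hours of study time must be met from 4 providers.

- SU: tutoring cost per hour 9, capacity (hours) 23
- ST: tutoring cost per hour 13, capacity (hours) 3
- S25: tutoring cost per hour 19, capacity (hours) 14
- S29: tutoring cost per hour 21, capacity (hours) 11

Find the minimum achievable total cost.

Cheapest first:
Take 23 from SU at 9 ; need 5 more.
Take 3 from ST at 13 ; need 2 more.
Take 2 from S25 at 19 to finish.
S29: unused.
Cost = 23×9 + 3×13 + 2×19 = 284.

284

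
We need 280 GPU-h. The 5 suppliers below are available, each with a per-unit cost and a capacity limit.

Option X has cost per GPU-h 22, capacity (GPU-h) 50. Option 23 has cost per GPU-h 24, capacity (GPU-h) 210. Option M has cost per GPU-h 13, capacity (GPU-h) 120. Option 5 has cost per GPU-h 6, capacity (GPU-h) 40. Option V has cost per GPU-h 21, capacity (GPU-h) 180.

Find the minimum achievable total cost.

4320

Use suppliers in increasing cost order.
Option 5 (6): use full 40 → 240 GPU-h to go.
Take 120 from Option M at 13 → need 120 more.
Take 120 from Option V at 21 to finish.
Option X, Option 23: unused.
Cost = 40×6 + 120×13 + 120×21 = 4320.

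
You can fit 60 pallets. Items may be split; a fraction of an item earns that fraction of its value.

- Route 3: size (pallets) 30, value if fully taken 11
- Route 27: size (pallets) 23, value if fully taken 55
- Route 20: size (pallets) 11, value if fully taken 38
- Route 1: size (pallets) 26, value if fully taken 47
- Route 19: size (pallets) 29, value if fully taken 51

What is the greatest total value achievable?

Rank by value-to-size ratio: Route 20 38/11≈3.45, Route 27 55/23≈2.39, Route 1 47/26≈1.81, Route 19 51/29≈1.76, Route 3 11/30≈0.367.
Take all of Route 20 (11 pallets, value 38) ; 49 pallets left.
Route 27: take in full, 23 pallets for value 55 ; 26 left.
Take all of Route 1 (26 pallets, value 47) ; 0 pallets left.
Total value = 140.

140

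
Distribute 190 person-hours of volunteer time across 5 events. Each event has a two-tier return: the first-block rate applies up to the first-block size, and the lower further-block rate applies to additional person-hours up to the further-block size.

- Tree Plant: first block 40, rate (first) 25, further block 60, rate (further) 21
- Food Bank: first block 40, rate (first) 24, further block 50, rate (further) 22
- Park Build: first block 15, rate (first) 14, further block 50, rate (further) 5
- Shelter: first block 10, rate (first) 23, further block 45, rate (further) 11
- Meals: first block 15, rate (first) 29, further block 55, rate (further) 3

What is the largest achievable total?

4460

Rank every tier by rate: Meals/T1 29 > Tree Plant/T1 25 > Food Bank/T1 24 > Shelter/T1 23 > Food Bank/T2 22 > Tree Plant/T2 21 > Park Build/T1 14 > Shelter/T2 11 > Park Build/T2 5 > Meals/T2 3.
Fill Meals T1 block (15 at 29) → 175 left.
Tree Plant T1 at 25: fill all 40 → 135 left.
Food Bank/T1 (24): +40 → 95 left.
Shelter T1 at 23: fill all 10 → 85 left.
Food Bank/T2 (22): +50 → 35 left.
35 remain; put them into Tree Plant T2 at 21.
Total = 29×15 + 25×40 + 24×40 + 23×10 + 22×50 + 21×35 = 4460.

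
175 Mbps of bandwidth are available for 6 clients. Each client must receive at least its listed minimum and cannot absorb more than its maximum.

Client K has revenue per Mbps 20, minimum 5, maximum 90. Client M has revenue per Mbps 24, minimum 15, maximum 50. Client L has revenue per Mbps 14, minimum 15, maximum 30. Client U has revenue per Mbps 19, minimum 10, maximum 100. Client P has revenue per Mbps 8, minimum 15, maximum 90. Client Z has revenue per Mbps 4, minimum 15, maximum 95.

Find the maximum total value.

Meeting every minimum uses 5+15+15+10+15+15 = 75 Mbps, leaving 100.
Rank by revenue per Mbps: Client M 24 > Client K 20 > Client U 19 > Client L 14 > Client P 8 > Client Z 4.
Give Client M 35 more to hit its cap of 50 → 65 left.
Client K has room for 85 more but only 65 remain, so it gets 70.
Total = 20×70 + 24×50 + 14×15 + 19×10 + 8×15 + 4×15 = 3180.

3180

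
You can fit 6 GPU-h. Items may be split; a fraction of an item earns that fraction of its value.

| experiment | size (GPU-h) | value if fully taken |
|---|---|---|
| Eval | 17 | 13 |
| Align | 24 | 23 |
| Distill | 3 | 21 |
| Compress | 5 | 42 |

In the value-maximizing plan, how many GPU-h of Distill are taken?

Rank by value-to-size ratio: Compress 42/5≈8.4, Distill 21/3≈7, Align 23/24≈0.958, Eval 13/17≈0.765.
All 5 GPU-h of Compress fit (value 42) — 1 remain.
1 GPU-h left: a 1/3 share of Distill gives 21×1/3 = 7.

1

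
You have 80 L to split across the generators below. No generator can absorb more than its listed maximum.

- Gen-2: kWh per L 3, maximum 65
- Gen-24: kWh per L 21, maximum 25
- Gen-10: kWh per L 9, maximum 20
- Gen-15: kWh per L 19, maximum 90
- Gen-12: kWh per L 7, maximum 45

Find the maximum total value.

Rank by kWh per L: Gen-24 21 > Gen-15 19 > Gen-10 9 > Gen-12 7 > Gen-2 3.
Give Gen-24 25 to hit its cap of 25 ; 55 left.
Only 55 left; Gen-15 takes them to reach 55.
Total = 21×25 + 19×55 = 1570.

1570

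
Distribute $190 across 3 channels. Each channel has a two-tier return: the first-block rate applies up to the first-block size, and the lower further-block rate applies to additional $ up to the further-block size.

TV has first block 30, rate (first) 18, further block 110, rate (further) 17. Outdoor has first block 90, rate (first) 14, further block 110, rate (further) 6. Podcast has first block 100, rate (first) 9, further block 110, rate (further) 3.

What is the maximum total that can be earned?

3110

Rank every tier by rate: TV/tier1 18 > TV/tier2 17 > Outdoor/tier1 14 > Podcast/tier1 9 > Outdoor/tier2 6 > Podcast/tier2 3.
TV tier1 at 18: fill all 30 → 160 left.
TV/tier2 (17): +110 → 50 left.
50 remain; put them into Outdoor tier1 at 14.
Total = 18×30 + 17×110 + 14×50 = 3110.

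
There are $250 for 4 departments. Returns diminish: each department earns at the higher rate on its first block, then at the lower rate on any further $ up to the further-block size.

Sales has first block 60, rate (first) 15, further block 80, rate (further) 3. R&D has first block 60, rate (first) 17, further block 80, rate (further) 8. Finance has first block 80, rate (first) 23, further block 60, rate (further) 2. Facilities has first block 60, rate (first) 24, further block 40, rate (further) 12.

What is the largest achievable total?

Rank every tier by rate: Facilities/tier1 24 > Finance/tier1 23 > R&D/tier1 17 > Sales/tier1 15 > Facilities/tier2 12 > R&D/tier2 8 > Sales/tier2 3 > Finance/tier2 2.
Fill Facilities tier1 block (60 at 24) — 190 left.
Finance/tier1 (23): +80 — 110 left.
Fill R&D tier1 block (60 at 17) — 50 left.
50 remain; put them into Sales tier1 at 15.
Total = 24×60 + 23×80 + 17×60 + 15×50 = 5050.

5050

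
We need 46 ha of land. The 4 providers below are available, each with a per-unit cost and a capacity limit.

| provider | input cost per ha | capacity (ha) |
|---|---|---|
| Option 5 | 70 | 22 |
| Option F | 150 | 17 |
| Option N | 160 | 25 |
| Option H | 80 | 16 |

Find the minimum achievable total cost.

4020

Fill from the cheapest provider first.
Take 22 from Option 5 at 70 — need 24 more.
Take 16 from Option H at 80 — need 8 more.
Option F (150): take the remaining 8 — done.
Option N: unused.
Cost = 22×70 + 16×80 + 8×150 = 4020.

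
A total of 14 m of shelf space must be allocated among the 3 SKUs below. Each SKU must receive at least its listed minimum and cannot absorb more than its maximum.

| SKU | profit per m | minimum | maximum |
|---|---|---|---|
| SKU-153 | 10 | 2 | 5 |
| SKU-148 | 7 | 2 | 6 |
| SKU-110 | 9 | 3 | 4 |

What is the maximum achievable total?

Meeting every minimum uses 2+2+3 = 7 m, leaving 7.
Order the SKUs by profit per m: SKU-153 10 > SKU-110 9 > SKU-148 7.
SKU-153: +3 to 5 (cap) — 4 left.
SKU-110: +1 to 4 (cap) — 3 left.
SKU-148: +3 (room for 4) → 5. Pool exhausted.
Total = 10×5 + 7×5 + 9×4 = 121.

121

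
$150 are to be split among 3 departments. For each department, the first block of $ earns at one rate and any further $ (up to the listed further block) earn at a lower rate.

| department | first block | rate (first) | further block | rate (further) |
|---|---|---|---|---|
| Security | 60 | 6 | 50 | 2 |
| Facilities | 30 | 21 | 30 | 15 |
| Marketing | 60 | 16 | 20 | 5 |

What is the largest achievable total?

Order all 6 blocks by rate: Facilities/tier1 21 > Marketing/tier1 16 > Facilities/tier2 15 > Security/tier1 6 > Marketing/tier2 5 > Security/tier2 2.
Facilities tier1 at 21: fill all 30 — 120 left.
Fill Marketing tier1 block (60 at 16) — 60 left.
Fill Facilities tier2 block (30 at 15) — 30 left.
Security tier1 at 6: only 30 left, fill 30.
Total = 21×30 + 16×60 + 15×30 + 6×30 = 2220.

2220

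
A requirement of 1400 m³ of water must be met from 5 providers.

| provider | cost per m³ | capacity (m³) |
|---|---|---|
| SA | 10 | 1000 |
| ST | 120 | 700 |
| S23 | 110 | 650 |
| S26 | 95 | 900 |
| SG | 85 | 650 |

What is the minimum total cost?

Cheapest first:
Take 1000 from SA at 10 → need 400 more.
Take 400 from SG at 85 to finish.
S26, S23, ST: unused.
Cost = 1000×10 + 400×85 = 44000.

44000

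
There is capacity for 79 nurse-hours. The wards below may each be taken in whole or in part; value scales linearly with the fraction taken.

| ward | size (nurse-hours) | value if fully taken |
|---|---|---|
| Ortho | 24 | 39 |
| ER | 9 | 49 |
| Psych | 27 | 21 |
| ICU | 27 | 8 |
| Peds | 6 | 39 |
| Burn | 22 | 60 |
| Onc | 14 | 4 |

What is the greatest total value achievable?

201

Best value per unit of size first: Peds 39/6≈6.5, ER 49/9≈5.44, Burn 60/22≈2.73, Ortho 39/24≈1.62, Psych 21/27≈0.778, ICU 8/27≈0.296, Onc 4/14≈0.286.
Take all of Peds (6 nurse-hours, value 39) → 73 nurse-hours left.
All 9 nurse-hours of ER fit (value 49) → 64 remain.
Burn: take in full, 22 nurse-hours for value 60 → 42 left.
Ortho: take in full, 24 nurse-hours for value 39 → 18 left.
Only 18 nurse-hours remain; take 18/27 of Psych for value 21×18/27 = 14.
Total value = 201.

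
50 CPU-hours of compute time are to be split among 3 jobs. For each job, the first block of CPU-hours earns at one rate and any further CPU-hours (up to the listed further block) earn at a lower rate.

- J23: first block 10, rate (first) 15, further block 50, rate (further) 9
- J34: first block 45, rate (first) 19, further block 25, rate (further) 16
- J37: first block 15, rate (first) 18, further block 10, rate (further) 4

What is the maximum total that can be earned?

Order all 6 blocks by rate: J34/T1 19 > J37/T1 18 > J34/T2 16 > J23/T1 15 > J23/T2 9 > J37/T2 4.
J34/T1 (19): +45 → 5 left.
J37 T1 at 18: only 5 left, fill 5.
Total = 19×45 + 18×5 = 945.

945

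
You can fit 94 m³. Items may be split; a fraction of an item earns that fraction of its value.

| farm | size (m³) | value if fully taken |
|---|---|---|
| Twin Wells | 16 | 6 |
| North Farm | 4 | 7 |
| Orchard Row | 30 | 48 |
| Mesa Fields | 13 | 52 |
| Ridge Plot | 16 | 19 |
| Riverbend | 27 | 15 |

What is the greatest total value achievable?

Rank by value-to-size ratio: Mesa Fields 52/13≈4, North Farm 7/4≈1.75, Orchard Row 48/30≈1.6, Ridge Plot 19/16≈1.19, Riverbend 15/27≈0.556, Twin Wells 6/16≈0.375.
Mesa Fields: take in full, 13 m³ for value 52 ; 81 left.
All 4 m³ of North Farm fit (value 7) ; 77 remain.
Orchard Row: take in full, 30 m³ for value 48 ; 47 left.
All 16 m³ of Ridge Plot fit (value 19) ; 31 remain.
All 27 m³ of Riverbend fit (value 15) ; 4 remain.
4 m³ left: a 4/16 share of Twin Wells gives 6×4/16 = 1.5.
Total value = 142.5.

142.5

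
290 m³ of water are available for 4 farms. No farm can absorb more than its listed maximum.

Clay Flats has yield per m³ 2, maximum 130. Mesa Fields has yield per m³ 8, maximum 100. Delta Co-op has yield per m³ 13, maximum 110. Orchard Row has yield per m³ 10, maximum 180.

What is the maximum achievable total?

3230

Rank by yield per m³: Delta Co-op 13 > Orchard Row 10 > Mesa Fields 8 > Clay Flats 2.
Delta Co-op takes 110 to reach its cap of 110 → 180 left.
Give Orchard Row 180 to hit its cap of 180 → 0 left.
Total = 13×110 + 10×180 = 3230.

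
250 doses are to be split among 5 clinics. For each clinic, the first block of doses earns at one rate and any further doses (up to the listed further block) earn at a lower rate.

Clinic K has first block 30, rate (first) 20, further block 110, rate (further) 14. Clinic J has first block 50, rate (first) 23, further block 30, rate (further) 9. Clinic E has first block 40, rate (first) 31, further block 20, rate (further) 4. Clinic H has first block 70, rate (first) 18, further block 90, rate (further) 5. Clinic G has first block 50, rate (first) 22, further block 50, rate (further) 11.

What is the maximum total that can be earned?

5490

Rank every tier by rate: Clinic E/tier1 31 > Clinic J/tier1 23 > Clinic G/tier1 22 > Clinic K/tier1 20 > Clinic H/tier1 18 > Clinic K/tier2 14 > Clinic G/tier2 11 > Clinic J/tier2 9 > Clinic H/tier2 5 > Clinic E/tier2 4.
Clinic E/tier1 (31): +40 ; 210 left.
Clinic J tier1 at 23: fill all 50 ; 160 left.
Clinic G/tier1 (22): +50 ; 110 left.
Clinic K/tier1 (20): +30 ; 80 left.
Clinic H tier1 at 18: fill all 70 ; 10 left.
Clinic K/tier2: +10 of 110 at 14; pool empty.
Total = 31×40 + 23×50 + 22×50 + 20×30 + 18×70 + 14×10 = 5490.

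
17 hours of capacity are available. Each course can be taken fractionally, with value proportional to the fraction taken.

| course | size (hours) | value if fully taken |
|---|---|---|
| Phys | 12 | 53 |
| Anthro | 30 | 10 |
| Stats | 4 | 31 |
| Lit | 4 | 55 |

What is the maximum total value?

Rank by value-to-size ratio: Lit 55/4≈13.8, Stats 31/4≈7.75, Phys 53/12≈4.42, Anthro 10/30≈0.333.
Lit: take in full, 4 hours for value 55 — 13 left.
Stats: take in full, 4 hours for value 31 — 9 left.
Fill the last 9 hours with part of Phys: 9/12 of it earns 39.75.
Total value = 125.75.

125.75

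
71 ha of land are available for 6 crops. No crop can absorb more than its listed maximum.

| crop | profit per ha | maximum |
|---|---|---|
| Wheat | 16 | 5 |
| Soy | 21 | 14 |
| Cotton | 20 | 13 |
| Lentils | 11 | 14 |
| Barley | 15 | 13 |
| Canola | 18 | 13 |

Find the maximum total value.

Order the crops by profit per ha: Soy 21 > Cotton 20 > Canola 18 > Wheat 16 > Barley 15 > Lentils 11.
Soy: +14 to 14 (cap) → 57 left.
Give Cotton 13 to hit its cap of 13 → 44 left.
Canola: +13 to 13 (cap) → 31 left.
Give Wheat 5 to hit its cap of 5 → 26 left.
Give Barley 13 to hit its cap of 13 → 13 left.
Lentils has room for 14 but only 13 remain, so it gets 13.
Total = 16×5 + 21×14 + 20×13 + 11×13 + 15×13 + 18×13 = 1206.

1206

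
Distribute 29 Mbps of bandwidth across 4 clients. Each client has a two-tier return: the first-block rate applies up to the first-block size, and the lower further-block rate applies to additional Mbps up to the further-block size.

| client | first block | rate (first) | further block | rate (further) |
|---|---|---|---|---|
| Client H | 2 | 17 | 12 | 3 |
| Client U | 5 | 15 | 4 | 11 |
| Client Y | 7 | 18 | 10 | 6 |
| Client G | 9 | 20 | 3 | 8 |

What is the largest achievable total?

Treat each block as its own option and order by rate: Client G/T1 20 > Client Y/T1 18 > Client H/T1 17 > Client U/T1 15 > Client U/T2 11 > Client G/T2 8 > Client Y/T2 6 > Client H/T2 3.
Client G T1 at 20: fill all 9 ; 20 left.
Fill Client Y T1 block (7 at 18) ; 13 left.
Client H/T1 (17): +2 ; 11 left.
Fill Client U T1 block (5 at 15) ; 6 left.
Fill Client U T2 block (4 at 11) ; 2 left.
Client G/T2: +2 of 3 at 8; pool empty.
Total = 20×9 + 18×7 + 17×2 + 15×5 + 11×4 + 8×2 = 475.

475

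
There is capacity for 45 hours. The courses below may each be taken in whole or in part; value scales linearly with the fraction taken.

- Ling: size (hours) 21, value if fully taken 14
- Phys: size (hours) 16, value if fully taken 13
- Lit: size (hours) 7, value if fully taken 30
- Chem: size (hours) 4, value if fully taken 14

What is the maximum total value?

69

Best value per unit of size first: Lit 30/7≈4.29, Chem 14/4≈3.5, Phys 13/16≈0.812, Ling 14/21≈0.667.
Take all of Lit (7 hours, value 30) → 38 hours left.
Take all of Chem (4 hours, value 14) → 34 hours left.
All 16 hours of Phys fit (value 13) → 18 remain.
Fill the last 18 hours with part of Ling: 18/21 of it earns 12.
Total value = 69.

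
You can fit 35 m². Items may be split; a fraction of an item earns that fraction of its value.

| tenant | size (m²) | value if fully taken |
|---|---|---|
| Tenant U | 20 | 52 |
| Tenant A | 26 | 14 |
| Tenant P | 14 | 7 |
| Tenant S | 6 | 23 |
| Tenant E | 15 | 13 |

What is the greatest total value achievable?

Rank by value-to-size ratio: Tenant S 23/6≈3.83, Tenant U 52/20≈2.6, Tenant E 13/15≈0.867, Tenant A 14/26≈0.538, Tenant P 7/14≈0.5.
Tenant S: take in full, 6 m² for value 23 ; 29 left.
Take all of Tenant U (20 m², value 52) ; 9 m² left.
Only 9 m² remain; take 9/15 of Tenant E for value 13×9/15 = 7.8.
Total value = 82.8.

82.8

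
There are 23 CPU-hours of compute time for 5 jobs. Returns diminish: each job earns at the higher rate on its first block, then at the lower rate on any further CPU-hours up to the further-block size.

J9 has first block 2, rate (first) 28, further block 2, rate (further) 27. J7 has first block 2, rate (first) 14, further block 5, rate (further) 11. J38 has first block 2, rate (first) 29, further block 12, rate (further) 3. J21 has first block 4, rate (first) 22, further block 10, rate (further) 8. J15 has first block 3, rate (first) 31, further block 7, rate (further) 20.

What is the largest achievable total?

528

Rank every tier by rate: J15/first 31 > J38/first 29 > J9/first 28 > J9/second 27 > J21/first 22 > J15/second 20 > J7/first 14 > J7/second 11 > J21/second 8 > J38/second 3.
J15/first (31): +3 ; 20 left.
Fill J38 first block (2 at 29) ; 18 left.
J9 first at 28: fill all 2 ; 16 left.
J9/second (27): +2 ; 14 left.
Fill J21 first block (4 at 22) ; 10 left.
J15 second at 20: fill all 7 ; 3 left.
Fill J7 first block (2 at 14) ; 1 left.
J7/second: +1 of 5 at 11; pool empty.
Total = 31×3 + 29×2 + 28×2 + 27×2 + 22×4 + 20×7 + 14×2 + 11×1 = 528.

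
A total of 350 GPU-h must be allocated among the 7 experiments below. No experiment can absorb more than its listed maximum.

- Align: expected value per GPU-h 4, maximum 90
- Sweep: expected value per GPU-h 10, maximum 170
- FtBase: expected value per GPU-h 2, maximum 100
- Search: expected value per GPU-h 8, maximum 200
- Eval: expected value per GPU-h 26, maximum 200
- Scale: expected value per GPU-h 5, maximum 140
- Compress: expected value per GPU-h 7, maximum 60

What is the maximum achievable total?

6700

Highest expected value per GPU-h first: Eval 26 > Sweep 10 > Search 8 > Compress 7 > Scale 5 > Align 4 > FtBase 2.
Eval: +200 to 200 (cap) — 150 left.
Sweep has room for 170 but only 150 remain, so it gets 150.
Total = 10×150 + 26×200 = 6700.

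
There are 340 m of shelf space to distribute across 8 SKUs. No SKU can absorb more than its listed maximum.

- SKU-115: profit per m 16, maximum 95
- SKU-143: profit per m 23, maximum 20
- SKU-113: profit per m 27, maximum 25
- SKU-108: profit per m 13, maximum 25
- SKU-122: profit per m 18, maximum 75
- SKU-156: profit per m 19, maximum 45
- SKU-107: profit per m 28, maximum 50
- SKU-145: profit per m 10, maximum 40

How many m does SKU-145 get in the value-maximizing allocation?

Highest profit per m first: SKU-107 28 > SKU-113 27 > SKU-143 23 > SKU-156 19 > SKU-122 18 > SKU-115 16 > SKU-108 13 > SKU-145 10.
Give SKU-107 50 to hit its cap of 50 — 290 left.
SKU-113: +25 to 25 (cap) — 265 left.
SKU-143 takes 20 to reach its cap of 20 — 245 left.
Give SKU-156 45 to hit its cap of 45 — 200 left.
SKU-122 takes 75 to reach its cap of 75 — 125 left.
SKU-115: +95 to 95 (cap) — 30 left.
SKU-108 takes 25 to reach its cap of 25 — 5 left.
SKU-145: +5 (room for 40) → 5. Pool exhausted.

5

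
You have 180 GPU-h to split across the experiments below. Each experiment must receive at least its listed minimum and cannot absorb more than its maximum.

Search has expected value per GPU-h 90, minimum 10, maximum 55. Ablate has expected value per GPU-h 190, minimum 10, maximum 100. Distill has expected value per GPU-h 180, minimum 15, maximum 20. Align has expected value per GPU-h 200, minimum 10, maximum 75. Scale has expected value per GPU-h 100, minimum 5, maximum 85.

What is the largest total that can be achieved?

Meeting every minimum uses 10+10+15+10+5 = 50 GPU-h, leaving 130.
Rank by expected value per GPU-h: Align 200 > Ablate 190 > Distill 180 > Scale 100 > Search 90.
Give Align 65 more to hit its cap of 75 → 65 left.
Ablate: +65 (room for 90) → 75. Pool exhausted.
Total = 90×10 + 190×75 + 180×15 + 200×75 + 100×5 = 33350.

33350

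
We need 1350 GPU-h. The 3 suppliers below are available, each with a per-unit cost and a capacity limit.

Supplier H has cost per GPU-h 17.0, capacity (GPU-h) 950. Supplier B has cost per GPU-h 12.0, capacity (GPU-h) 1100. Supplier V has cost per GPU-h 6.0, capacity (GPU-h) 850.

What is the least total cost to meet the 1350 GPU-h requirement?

Cheapest first:
Take 850 from Supplier V at 6.0 — need 500 more.
Supplier B at 12.0: take 500 of its 1100 — requirement met.
Supplier H: unused.
Cost = 850×6.0 + 500×12.0 = 11100.

11100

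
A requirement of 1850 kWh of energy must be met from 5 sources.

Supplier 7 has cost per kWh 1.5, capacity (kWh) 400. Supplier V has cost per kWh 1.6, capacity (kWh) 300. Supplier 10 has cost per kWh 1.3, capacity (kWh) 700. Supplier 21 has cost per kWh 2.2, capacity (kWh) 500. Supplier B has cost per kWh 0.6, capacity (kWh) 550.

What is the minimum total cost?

2160

Cheapest first:
Supplier B at 0.6: take all 550 kWh — 1300 still needed.
Supplier 10 at 1.3: take all 700 kWh — 600 still needed.
Take 400 from Supplier 7 at 1.5 — need 200 more.
Supplier V at 1.6: take 200 of its 300 — requirement met.
Supplier 21: unused.
Cost = 550×0.6 + 700×1.3 + 400×1.5 + 200×1.6 = 2160.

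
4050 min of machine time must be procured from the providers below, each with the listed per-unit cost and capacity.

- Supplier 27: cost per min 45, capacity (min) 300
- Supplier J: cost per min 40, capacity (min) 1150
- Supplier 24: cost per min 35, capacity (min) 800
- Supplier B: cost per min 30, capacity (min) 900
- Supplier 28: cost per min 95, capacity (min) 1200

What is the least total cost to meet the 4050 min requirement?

Cheapest first:
Take 900 from Supplier B at 30 — need 3150 more.
Take 800 from Supplier 24 at 35 — need 2350 more.
Supplier J at 40: take all 1150 min — 1200 still needed.
Supplier 27 at 45: take all 300 min — 900 still needed.
Supplier 28 at 95: take 900 of its 1200 — requirement met.
Cost = 900×30 + 800×35 + 1150×40 + 300×45 + 900×95 = 200000.

200000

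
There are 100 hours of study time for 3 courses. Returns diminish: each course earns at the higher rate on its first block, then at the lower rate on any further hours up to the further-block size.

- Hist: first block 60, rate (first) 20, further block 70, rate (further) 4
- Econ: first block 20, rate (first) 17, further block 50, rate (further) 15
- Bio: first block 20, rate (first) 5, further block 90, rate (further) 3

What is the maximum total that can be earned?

Order all 6 blocks by rate: Hist/first 20 > Econ/first 17 > Econ/second 15 > Bio/first 5 > Hist/second 4 > Bio/second 3.
Fill Hist first block (60 at 20) — 40 left.
Fill Econ first block (20 at 17) — 20 left.
Econ second at 15: only 20 left, fill 20.
Total = 20×60 + 17×20 + 15×20 = 1840.

1840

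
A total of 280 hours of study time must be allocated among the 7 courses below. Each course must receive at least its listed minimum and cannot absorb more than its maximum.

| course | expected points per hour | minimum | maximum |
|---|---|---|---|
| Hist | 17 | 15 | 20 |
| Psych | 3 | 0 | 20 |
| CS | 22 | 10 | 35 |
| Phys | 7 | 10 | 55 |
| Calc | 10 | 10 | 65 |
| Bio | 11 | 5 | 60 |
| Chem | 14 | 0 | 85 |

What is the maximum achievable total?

3715

Meeting every minimum uses 15+0+10+10+10+5+0 = 50 hours, leaving 230.
Highest expected points per hour first: CS 22 > Hist 17 > Chem 14 > Bio 11 > Calc 10 > Phys 7 > Psych 3.
CS takes 25 more to reach its cap of 35 — 205 left.
Hist takes 5 more to reach its cap of 20 — 200 left.
Chem takes 85 more to reach its cap of 85 — 115 left.
Bio takes 55 more to reach its cap of 60 — 60 left.
Calc: +55 to 65 (cap) — 5 left.
Only 5 left; Phys takes them to reach 15.
Total = 17×20 + 22×35 + 7×15 + 10×65 + 11×60 + 14×85 = 3715.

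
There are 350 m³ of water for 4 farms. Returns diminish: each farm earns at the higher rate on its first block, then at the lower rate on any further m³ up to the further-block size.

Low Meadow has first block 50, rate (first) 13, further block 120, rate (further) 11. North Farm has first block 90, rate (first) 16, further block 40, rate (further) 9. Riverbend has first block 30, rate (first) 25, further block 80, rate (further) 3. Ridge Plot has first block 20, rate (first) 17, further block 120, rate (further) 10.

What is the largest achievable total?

Order all 8 blocks by rate: Riverbend/T1 25 > Ridge Plot/T1 17 > North Farm/T1 16 > Low Meadow/T1 13 > Low Meadow/T2 11 > Ridge Plot/T2 10 > North Farm/T2 9 > Riverbend/T2 3.
Riverbend/T1 (25): +30 → 320 left.
Fill Ridge Plot T1 block (20 at 17) → 300 left.
Fill North Farm T1 block (90 at 16) → 210 left.
Low Meadow T1 at 13: fill all 50 → 160 left.
Low Meadow/T2 (11): +120 → 40 left.
Ridge Plot/T2: +40 of 120 at 10; pool empty.
Total = 25×30 + 17×20 + 16×90 + 13×50 + 11×120 + 10×40 = 4900.

4900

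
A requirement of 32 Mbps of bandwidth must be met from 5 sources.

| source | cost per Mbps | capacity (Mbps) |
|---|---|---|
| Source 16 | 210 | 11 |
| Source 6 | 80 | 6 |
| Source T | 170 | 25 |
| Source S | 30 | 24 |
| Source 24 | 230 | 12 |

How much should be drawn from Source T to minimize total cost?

Cheapest first:
Take 24 from Source S at 30 ; need 8 more.
Source 6 at 80: take all 6 Mbps ; 2 still needed.
Take 2 from Source T at 170 to finish.
Source 16, Source 24: unused.

2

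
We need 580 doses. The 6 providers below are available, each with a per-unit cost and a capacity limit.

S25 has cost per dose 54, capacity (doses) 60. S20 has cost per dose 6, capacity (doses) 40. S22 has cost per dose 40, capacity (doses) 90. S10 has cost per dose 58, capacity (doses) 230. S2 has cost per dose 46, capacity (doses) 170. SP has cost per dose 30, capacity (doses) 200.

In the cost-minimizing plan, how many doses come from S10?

Use providers in increasing cost order.
S20 at 6: take all 40 doses ; 540 still needed.
SP at 30: take all 200 doses ; 340 still needed.
S22 at 40: take all 90 doses ; 250 still needed.
S2 at 46: take all 170 doses ; 80 still needed.
S25 at 54: take all 60 doses ; 20 still needed.
S10 at 58: take 20 of its 230 ; requirement met.

20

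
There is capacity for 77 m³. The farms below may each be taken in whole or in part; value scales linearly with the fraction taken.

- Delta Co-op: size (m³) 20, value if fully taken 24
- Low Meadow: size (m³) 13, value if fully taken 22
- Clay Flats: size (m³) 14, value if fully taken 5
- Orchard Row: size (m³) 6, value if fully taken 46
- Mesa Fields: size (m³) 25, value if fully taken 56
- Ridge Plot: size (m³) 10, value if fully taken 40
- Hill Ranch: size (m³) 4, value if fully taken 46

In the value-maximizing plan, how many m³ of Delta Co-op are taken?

Sort by value density: Hill Ranch 46/4≈11.5, Orchard Row 46/6≈7.67, Ridge Plot 40/10≈4, Mesa Fields 56/25≈2.24, Low Meadow 22/13≈1.69, Delta Co-op 24/20≈1.2, Clay Flats 5/14≈0.357.
Hill Ranch: take in full, 4 m³ for value 46 ; 73 left.
Orchard Row: take in full, 6 m³ for value 46 ; 67 left.
All 10 m³ of Ridge Plot fit (value 40) ; 57 remain.
Take all of Mesa Fields (25 m³, value 56) ; 32 m³ left.
Low Meadow: take in full, 13 m³ for value 22 ; 19 left.
19 m³ left: a 19/20 share of Delta Co-op gives 24×19/20 = 22.8.

19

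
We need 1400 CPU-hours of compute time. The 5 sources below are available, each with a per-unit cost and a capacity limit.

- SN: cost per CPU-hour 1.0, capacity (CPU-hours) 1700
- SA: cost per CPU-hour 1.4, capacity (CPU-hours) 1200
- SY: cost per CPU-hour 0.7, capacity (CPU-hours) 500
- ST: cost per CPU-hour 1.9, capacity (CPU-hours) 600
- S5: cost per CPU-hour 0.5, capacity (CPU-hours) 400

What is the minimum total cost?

1050

Cheapest first:
S5 at 0.5: take all 400 CPU-hours → 1000 still needed.
SY at 0.7: take all 500 CPU-hours → 500 still needed.
SN at 1.0: take 500 of its 1700 → requirement met.
SA, ST: unused.
Cost = 400×0.5 + 500×0.7 + 500×1.0 = 1050.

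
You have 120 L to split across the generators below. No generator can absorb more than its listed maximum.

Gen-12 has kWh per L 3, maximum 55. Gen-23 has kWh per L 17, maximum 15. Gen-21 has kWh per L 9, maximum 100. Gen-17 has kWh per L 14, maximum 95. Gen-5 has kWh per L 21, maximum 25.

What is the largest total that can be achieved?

Highest kWh per L first: Gen-5 21 > Gen-23 17 > Gen-17 14 > Gen-21 9 > Gen-12 3.
Give Gen-5 25 to hit its cap of 25 ; 95 left.
Gen-23 takes 15 to reach its cap of 15 ; 80 left.
Gen-17: +80 (room for 95) → 80. Pool exhausted.
Total = 17×15 + 14×80 + 21×25 = 1900.

1900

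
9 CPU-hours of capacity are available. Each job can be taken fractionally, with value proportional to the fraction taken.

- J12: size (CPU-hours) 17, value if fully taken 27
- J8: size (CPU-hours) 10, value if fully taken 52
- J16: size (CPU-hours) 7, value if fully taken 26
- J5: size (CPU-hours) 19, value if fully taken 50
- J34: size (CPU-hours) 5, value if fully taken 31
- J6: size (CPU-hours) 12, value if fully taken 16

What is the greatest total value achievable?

Rank by value-to-size ratio: J34 31/5≈6.2, J8 52/10≈5.2, J16 26/7≈3.71, J5 50/19≈2.63, J12 27/17≈1.59, J6 16/12≈1.33.
J34: take in full, 5 CPU-hours for value 31 ; 4 left.
Only 4 CPU-hours remain; take 4/10 of J8 for value 52×4/10 = 20.8.
Total value = 51.8.

51.8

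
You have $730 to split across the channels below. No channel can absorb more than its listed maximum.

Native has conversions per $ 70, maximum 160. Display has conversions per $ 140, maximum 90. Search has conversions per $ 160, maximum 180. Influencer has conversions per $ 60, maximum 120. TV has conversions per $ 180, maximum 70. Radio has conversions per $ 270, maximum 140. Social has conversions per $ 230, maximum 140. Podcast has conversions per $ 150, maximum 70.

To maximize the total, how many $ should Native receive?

Order the channels by conversions per $: Radio 270 > Social 230 > TV 180 > Search 160 > Podcast 150 > Display 140 > Native 70 > Influencer 60.
Radio: +140 to 140 (cap) — 590 left.
Give Social 140 to hit its cap of 140 — 450 left.
Give TV 70 to hit its cap of 70 — 380 left.
Search takes 180 to reach its cap of 180 — 200 left.
Give Podcast 70 to hit its cap of 70 — 130 left.
Display: +90 to 90 (cap) — 40 left.
Native: +40 (room for 160) → 40. Pool exhausted.

40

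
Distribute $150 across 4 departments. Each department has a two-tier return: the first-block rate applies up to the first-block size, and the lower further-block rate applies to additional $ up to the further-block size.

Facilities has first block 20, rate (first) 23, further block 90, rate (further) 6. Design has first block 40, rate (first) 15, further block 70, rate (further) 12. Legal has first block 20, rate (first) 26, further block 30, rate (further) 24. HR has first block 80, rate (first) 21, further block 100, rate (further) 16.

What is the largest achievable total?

3380

Treat each block as its own option and order by rate: Legal/T1 26 > Legal/T2 24 > Facilities/T1 23 > HR/T1 21 > HR/T2 16 > Design/T1 15 > Design/T2 12 > Facilities/T2 6.
Legal T1 at 26: fill all 20 → 130 left.
Legal/T2 (24): +30 → 100 left.
Facilities/T1 (23): +20 → 80 left.
HR T1 at 21: fill all 80 → 0 left.
Total = 26×20 + 24×30 + 23×20 + 21×80 = 3380.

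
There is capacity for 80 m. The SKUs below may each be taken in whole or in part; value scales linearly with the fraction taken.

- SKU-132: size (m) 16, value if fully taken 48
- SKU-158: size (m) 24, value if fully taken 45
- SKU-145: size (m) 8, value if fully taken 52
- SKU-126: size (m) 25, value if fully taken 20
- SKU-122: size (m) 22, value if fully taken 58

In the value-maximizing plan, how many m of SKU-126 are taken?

10

Rank by value-to-size ratio: SKU-145 52/8≈6.5, SKU-132 48/16≈3, SKU-122 58/22≈2.64, SKU-158 45/24≈1.88, SKU-126 20/25≈0.8.
SKU-145: take in full, 8 m for value 52 — 72 left.
SKU-132: take in full, 16 m for value 48 — 56 left.
All 22 m of SKU-122 fit (value 58) — 34 remain.
Take all of SKU-158 (24 m, value 45) — 10 m left.
Fill the last 10 m with part of SKU-126: 10/25 of it earns 8.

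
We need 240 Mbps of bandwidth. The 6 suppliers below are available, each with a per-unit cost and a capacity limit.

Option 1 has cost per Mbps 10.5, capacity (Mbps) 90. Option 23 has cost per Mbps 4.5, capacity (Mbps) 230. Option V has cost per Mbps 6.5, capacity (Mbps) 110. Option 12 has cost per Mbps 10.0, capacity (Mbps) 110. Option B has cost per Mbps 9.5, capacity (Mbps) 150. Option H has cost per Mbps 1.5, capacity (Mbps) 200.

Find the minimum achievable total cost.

480

Use suppliers in increasing cost order.
Option H (1.5): use full 200 — 40 Mbps to go.
Option 23 at 4.5: take 40 of its 230 — requirement met.
Option V, Option B, Option 12, Option 1: unused.
Cost = 200×1.5 + 40×4.5 = 480.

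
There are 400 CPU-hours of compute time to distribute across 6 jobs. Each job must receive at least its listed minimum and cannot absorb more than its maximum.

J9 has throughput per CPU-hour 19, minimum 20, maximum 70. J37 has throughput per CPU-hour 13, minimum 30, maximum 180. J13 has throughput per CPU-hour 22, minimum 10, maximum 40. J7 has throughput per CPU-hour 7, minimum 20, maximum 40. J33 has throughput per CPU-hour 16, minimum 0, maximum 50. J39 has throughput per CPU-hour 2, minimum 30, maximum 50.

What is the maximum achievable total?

Meeting every minimum uses 20+30+10+20+0+30 = 110 CPU-hours, leaving 290.
Order the jobs by throughput per CPU-hour: J13 22 > J9 19 > J33 16 > J37 13 > J7 7 > J39 2.
Give J13 30 more to hit its cap of 40 — 260 left.
J9: +50 to 70 (cap) — 210 left.
Give J33 50 more to hit its cap of 50 — 160 left.
J37 takes 150 more to reach its cap of 180 — 10 left.
J7: +10 (room for 20) → 30. Pool exhausted.
Total = 19×70 + 13×180 + 22×40 + 7×30 + 16×50 + 2×30 = 5620.

5620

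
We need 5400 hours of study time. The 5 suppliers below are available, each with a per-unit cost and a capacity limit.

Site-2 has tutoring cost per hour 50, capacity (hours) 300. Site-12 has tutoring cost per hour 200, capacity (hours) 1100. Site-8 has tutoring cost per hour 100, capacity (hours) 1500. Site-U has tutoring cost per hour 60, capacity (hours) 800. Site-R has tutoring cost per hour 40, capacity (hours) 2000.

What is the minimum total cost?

453000

Use suppliers in increasing cost order.
Site-R at 40: take all 2000 hours ; 3400 still needed.
Take 300 from Site-2 at 50 ; need 3100 more.
Take 800 from Site-U at 60 ; need 2300 more.
Site-8 at 100: take all 1500 hours ; 800 still needed.
Take 800 from Site-12 at 200 to finish.
Cost = 2000×40 + 300×50 + 800×60 + 1500×100 + 800×200 = 453000.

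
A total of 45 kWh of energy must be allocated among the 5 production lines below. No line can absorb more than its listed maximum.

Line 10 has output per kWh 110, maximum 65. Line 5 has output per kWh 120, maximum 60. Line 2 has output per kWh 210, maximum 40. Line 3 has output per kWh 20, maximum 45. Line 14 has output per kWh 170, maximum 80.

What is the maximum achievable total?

Rank by output per kWh: Line 2 210 > Line 14 170 > Line 5 120 > Line 10 110 > Line 3 20.
Line 2 takes 40 to reach its cap of 40 — 5 left.
Line 14 has room for 80 but only 5 remain, so it gets 5.
Total = 210×40 + 170×5 = 9250.

9250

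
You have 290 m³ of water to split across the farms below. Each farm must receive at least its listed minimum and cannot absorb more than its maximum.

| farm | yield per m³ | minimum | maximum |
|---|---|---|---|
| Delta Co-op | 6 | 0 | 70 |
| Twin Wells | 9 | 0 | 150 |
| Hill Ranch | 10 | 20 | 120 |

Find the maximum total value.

2670

Meeting every minimum uses 0+0+20 = 20 m³, leaving 270.
Highest yield per m³ first: Hill Ranch 10 > Twin Wells 9 > Delta Co-op 6.
Give Hill Ranch 100 more to hit its cap of 120 → 170 left.
Twin Wells: +150 to 150 (cap) → 20 left.
Only 20 left; Delta Co-op takes them to reach 20.
Total = 6×20 + 9×150 + 10×120 = 2670.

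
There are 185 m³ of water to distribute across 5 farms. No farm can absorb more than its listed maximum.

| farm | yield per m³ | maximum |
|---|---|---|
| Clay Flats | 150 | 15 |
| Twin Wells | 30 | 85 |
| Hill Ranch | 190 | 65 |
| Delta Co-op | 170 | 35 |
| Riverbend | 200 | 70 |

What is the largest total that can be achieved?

34550

Rank by yield per m³: Riverbend 200 > Hill Ranch 190 > Delta Co-op 170 > Clay Flats 150 > Twin Wells 30.
Give Riverbend 70 to hit its cap of 70 ; 115 left.
Give Hill Ranch 65 to hit its cap of 65 ; 50 left.
Delta Co-op takes 35 to reach its cap of 35 ; 15 left.
Give Clay Flats 15 to hit its cap of 15 ; 0 left.
Total = 150×15 + 190×65 + 170×35 + 200×70 = 34550.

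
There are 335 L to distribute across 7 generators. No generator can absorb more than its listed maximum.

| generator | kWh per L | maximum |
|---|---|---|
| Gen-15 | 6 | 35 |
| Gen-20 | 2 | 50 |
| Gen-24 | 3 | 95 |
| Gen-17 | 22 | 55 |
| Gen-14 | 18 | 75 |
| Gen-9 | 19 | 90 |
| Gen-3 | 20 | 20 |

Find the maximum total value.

Highest kWh per L first: Gen-17 22 > Gen-3 20 > Gen-9 19 > Gen-14 18 > Gen-15 6 > Gen-24 3 > Gen-20 2.
Give Gen-17 55 to hit its cap of 55 → 280 left.
Give Gen-3 20 to hit its cap of 20 → 260 left.
Give Gen-9 90 to hit its cap of 90 → 170 left.
Give Gen-14 75 to hit its cap of 75 → 95 left.
Give Gen-15 35 to hit its cap of 35 → 60 left.
Gen-24: +60 (room for 95) → 60. Pool exhausted.
Total = 6×35 + 3×60 + 22×55 + 18×75 + 19×90 + 20×20 = 5060.

5060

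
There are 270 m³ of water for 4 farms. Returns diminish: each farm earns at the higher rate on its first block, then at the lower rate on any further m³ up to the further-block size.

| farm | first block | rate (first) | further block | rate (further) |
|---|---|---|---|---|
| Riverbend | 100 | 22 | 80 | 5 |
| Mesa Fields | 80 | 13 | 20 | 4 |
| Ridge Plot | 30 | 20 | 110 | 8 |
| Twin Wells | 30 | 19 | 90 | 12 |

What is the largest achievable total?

4770

Treat each block as its own option and order by rate: Riverbend/tier1 22 > Ridge Plot/tier1 20 > Twin Wells/tier1 19 > Mesa Fields/tier1 13 > Twin Wells/tier2 12 > Ridge Plot/tier2 8 > Riverbend/tier2 5 > Mesa Fields/tier2 4.
Fill Riverbend tier1 block (100 at 22) — 170 left.
Fill Ridge Plot tier1 block (30 at 20) — 140 left.
Fill Twin Wells tier1 block (30 at 19) — 110 left.
Fill Mesa Fields tier1 block (80 at 13) — 30 left.
30 remain; put them into Twin Wells tier2 at 12.
Total = 22×100 + 20×30 + 19×30 + 13×80 + 12×30 = 4770.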